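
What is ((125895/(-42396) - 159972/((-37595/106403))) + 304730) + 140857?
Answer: 477283319465317/531292540 ≈ 8.9834e+5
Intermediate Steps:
((125895/(-42396) - 159972/((-37595/106403))) + 304730) + 140857 = ((125895*(-1/42396) - 159972/((-37595*1/106403))) + 304730) + 140857 = ((-41965/14132 - 159972/(-37595/106403)) + 304730) + 140857 = ((-41965/14132 - 159972*(-106403/37595)) + 304730) + 140857 = ((-41965/14132 + 17021500716/37595) + 304730) + 140857 = (240546270444337/531292540 + 304730) + 140857 = 402447046158537/531292540 + 140857 = 477283319465317/531292540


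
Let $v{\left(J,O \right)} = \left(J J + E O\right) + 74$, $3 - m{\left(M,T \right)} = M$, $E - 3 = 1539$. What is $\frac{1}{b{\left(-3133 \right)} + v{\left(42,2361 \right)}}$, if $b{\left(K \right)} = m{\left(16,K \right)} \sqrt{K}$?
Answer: $\frac{3642500}{13267806779477} + \frac{13 i \sqrt{3133}}{13267806779477} \approx 2.7454 \cdot 10^{-7} + 5.4843 \cdot 10^{-11} i$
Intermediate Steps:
$E = 1542$ ($E = 3 + 1539 = 1542$)
$m{\left(M,T \right)} = 3 - M$
$v{\left(J,O \right)} = 74 + J^{2} + 1542 O$ ($v{\left(J,O \right)} = \left(J J + 1542 O\right) + 74 = \left(J^{2} + 1542 O\right) + 74 = 74 + J^{2} + 1542 O$)
$b{\left(K \right)} = - 13 \sqrt{K}$ ($b{\left(K \right)} = \left(3 - 16\right) \sqrt{K} = - 13 \sqrt{K}$)
$\frac{1}{b{\left(-3133 \right)} + v{\left(42,2361 \right)}} = \frac{1}{- 13 \sqrt{-3133} + \left(74 + 42^{2} + 1542 \cdot 2361\right)} = \frac{1}{- 13 i \sqrt{3133} + \left(74 + 1764 + 3640662\right)} = \frac{1}{- 13 i \sqrt{3133} + 3642500} = \frac{1}{3642500 - 13 i \sqrt{3133}}$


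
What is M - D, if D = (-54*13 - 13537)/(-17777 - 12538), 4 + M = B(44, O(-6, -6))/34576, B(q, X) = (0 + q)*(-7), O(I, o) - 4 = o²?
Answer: -1173587611/262042860 ≈ -4.4786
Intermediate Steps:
O(I, o) = 4 + o²
B(q, X) = -7*q (B(q, X) = q*(-7) = -7*q)
M = -34653/8644 (M = -4 - 7*44/34576 = -4 - 308*1/34576 = -4 - 77/8644 = -34653/8644 ≈ -4.0089)
D = 14239/30315 (D = (-702 - 13537)/(-30315) = -14239*(-1/30315) = 14239/30315 ≈ 0.46970)
M - D = -34653/8644 - 1*14239/30315 = -34653/8644 - 14239/30315 = -1173587611/262042860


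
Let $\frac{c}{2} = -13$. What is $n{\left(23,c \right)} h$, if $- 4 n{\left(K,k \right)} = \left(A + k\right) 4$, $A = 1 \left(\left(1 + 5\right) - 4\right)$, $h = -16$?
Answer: $-384$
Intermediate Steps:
$c = -26$ ($c = 2 \left(-13\right) = -26$)
$A = 2$ ($A = 1 \left(6 - 4\right) = 1 \cdot 2 = 2$)
$n{\left(K,k \right)} = -2 - k$ ($n{\left(K,k \right)} = - \frac{\left(2 + k\right) 4}{4} = - \frac{8 + 4 k}{4} = -2 - k$)
$n{\left(23,c \right)} h = \left(-2 - -26\right) \left(-16\right) = \left(-2 + 26\right) \left(-16\right) = 24 \left(-16\right) = -384$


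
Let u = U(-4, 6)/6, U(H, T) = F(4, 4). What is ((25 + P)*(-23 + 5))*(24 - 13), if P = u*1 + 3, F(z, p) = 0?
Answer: -5544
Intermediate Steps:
U(H, T) = 0
u = 0 (u = 0/6 = 0*(⅙) = 0)
P = 3 (P = 0*1 + 3 = 0 + 3 = 3)
((25 + P)*(-23 + 5))*(24 - 13) = ((25 + 3)*(-23 + 5))*(24 - 13) = (28*(-18))*11 = -504*11 = -5544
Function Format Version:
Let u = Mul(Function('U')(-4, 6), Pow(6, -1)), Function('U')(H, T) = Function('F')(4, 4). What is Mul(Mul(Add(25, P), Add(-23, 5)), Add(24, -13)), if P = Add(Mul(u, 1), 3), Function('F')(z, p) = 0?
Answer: -5544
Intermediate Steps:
Function('U')(H, T) = 0
u = 0 (u = Mul(0, Pow(6, -1)) = Mul(0, Rational(1, 6)) = 0)
P = 3 (P = Add(Mul(0, 1), 3) = Add(0, 3) = 3)
Mul(Mul(Add(25, P), Add(-23, 5)), Add(24, -13)) = Mul(Mul(Add(25, 3), Add(-23, 5)), Add(24, -13)) = Mul(Mul(28, -18), 11) = Mul(-504, 11) = -5544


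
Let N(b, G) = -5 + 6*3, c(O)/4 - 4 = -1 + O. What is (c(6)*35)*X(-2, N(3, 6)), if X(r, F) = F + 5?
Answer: 22680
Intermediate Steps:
c(O) = 12 + 4*O (c(O) = 16 + 4*(-1 + O) = 16 + (-4 + 4*O) = 12 + 4*O)
N(b, G) = 13 (N(b, G) = -5 + 18 = 13)
X(r, F) = 5 + F
(c(6)*35)*X(-2, N(3, 6)) = ((12 + 4*6)*35)*(5 + 13) = ((12 + 24)*35)*18 = (36*35)*18 = 1260*18 = 22680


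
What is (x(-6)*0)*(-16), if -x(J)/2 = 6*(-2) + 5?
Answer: 0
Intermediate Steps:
x(J) = 14 (x(J) = -2*(6*(-2) + 5) = -2*(-12 + 5) = -2*(-7) = 14)
(x(-6)*0)*(-16) = (14*0)*(-16) = 0*(-16) = 0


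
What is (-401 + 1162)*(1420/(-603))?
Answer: -1080620/603 ≈ -1792.1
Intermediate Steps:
(-401 + 1162)*(1420/(-603)) = 761*(1420*(-1/603)) = 761*(-1420/603) = -1080620/603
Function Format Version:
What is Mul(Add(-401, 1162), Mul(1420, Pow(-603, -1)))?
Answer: Rational(-1080620, 603) ≈ -1792.1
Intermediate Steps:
Mul(Add(-401, 1162), Mul(1420, Pow(-603, -1))) = Mul(761, Mul(1420, Rational(-1, 603))) = Mul(761, Rational(-1420, 603)) = Rational(-1080620, 603)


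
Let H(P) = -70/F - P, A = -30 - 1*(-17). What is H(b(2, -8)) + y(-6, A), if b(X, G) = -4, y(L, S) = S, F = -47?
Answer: -353/47 ≈ -7.5106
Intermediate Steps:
A = -13 (A = -30 + 17 = -13)
H(P) = 70/47 - P (H(P) = -70/(-47) - P = -70*(-1/47) - P = 70/47 - P)
H(b(2, -8)) + y(-6, A) = (70/47 - 1*(-4)) - 13 = (70/47 + 4) - 13 = 258/47 - 13 = -353/47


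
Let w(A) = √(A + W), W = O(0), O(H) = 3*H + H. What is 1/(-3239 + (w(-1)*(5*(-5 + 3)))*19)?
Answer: -3239/10527221 + 190*I/10527221 ≈ -0.00030768 + 1.8048e-5*I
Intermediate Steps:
O(H) = 4*H
W = 0 (W = 4*0 = 0)
w(A) = √A (w(A) = √(A + 0) = √A)
1/(-3239 + (w(-1)*(5*(-5 + 3)))*19) = 1/(-3239 + (√(-1)*(5*(-5 + 3)))*19) = 1/(-3239 + (I*(5*(-2)))*19) = 1/(-3239 + (I*(-10))*19) = 1/(-3239 - 10*I*19) = 1/(-3239 - 190*I) = (-3239 + 190*I)/10527221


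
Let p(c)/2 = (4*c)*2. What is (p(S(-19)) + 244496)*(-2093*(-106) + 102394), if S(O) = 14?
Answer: 79350949440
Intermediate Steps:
p(c) = 16*c (p(c) = 2*((4*c)*2) = 2*(8*c) = 16*c)
(p(S(-19)) + 244496)*(-2093*(-106) + 102394) = (16*14 + 244496)*(-2093*(-106) + 102394) = (224 + 244496)*(221858 + 102394) = 244720*324252 = 79350949440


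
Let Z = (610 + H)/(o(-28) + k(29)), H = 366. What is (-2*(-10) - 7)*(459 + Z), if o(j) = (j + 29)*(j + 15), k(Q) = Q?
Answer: 6760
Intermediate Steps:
o(j) = (15 + j)*(29 + j) (o(j) = (29 + j)*(15 + j) = (15 + j)*(29 + j))
Z = 61 (Z = (610 + 366)/((435 + (-28)² + 44*(-28)) + 29) = 976/((435 + 784 - 1232) + 29) = 976/(-13 + 29) = 976/16 = 976*(1/16) = 61)
(-2*(-10) - 7)*(459 + Z) = (-2*(-10) - 7)*(459 + 61) = (20 - 7)*520 = 13*520 = 6760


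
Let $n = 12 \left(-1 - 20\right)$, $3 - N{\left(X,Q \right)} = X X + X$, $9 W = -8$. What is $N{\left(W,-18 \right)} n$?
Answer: $- \frac{7028}{9} \approx -780.89$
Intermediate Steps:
$W = - \frac{8}{9}$ ($W = \frac{1}{9} \left(-8\right) = - \frac{8}{9} \approx -0.88889$)
$N{\left(X,Q \right)} = 3 - X - X^{2}$ ($N{\left(X,Q \right)} = 3 - \left(X X + X\right) = 3 - \left(X^{2} + X\right) = 3 - \left(X + X^{2}\right) = 3 - X - X^{2}$)
$n = -252$ ($n = 12 \left(-21\right) = -252$)
$N{\left(W,-18 \right)} n = \left(3 - - \frac{8}{9} - \left(- \frac{8}{9}\right)^{2}\right) \left(-252\right) = \left(3 + \frac{8}{9} - \frac{64}{81}\right) \left(-252\right) = \frac{251}{81} \left(-252\right) = - \frac{7028}{9}$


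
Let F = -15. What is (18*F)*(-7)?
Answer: 1890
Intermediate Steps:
(18*F)*(-7) = (18*(-15))*(-7) = -270*(-7) = 1890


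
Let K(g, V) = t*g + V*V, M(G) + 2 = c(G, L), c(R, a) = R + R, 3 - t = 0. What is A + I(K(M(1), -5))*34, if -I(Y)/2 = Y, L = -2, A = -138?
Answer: -1838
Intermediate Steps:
t = 3 (t = 3 - 1*0 = 3 + 0 = 3)
c(R, a) = 2*R
M(G) = -2 + 2*G
K(g, V) = V**2 + 3*g (K(g, V) = 3*g + V*V = 3*g + V**2 = V**2 + 3*g)
I(Y) = -2*Y
A + I(K(M(1), -5))*34 = -138 - 2*((-5)**2 + 3*(-2 + 2*1))*34 = -138 - 2*(25 + 3*(-2 + 2))*34 = -138 - 2*(25 + 3*0)*34 = -138 - 2*(25 + 0)*34 = -138 - 2*25*34 = -138 - 50*34 = -138 - 1700 = -1838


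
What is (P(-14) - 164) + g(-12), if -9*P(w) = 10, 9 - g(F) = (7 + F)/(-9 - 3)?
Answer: -5635/36 ≈ -156.53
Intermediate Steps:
g(F) = 115/12 + F/12 (g(F) = 9 - (7 + F)/(-9 - 3) = 9 - (7 + F)/(-12) = 9 - (7 + F)*(-1)/12 = 9 - (-7/12 - F/12) = 9 + (7/12 + F/12) = 115/12 + F/12)
P(w) = -10/9 (P(w) = -1/9*10 = -10/9)
(P(-14) - 164) + g(-12) = (-10/9 - 164) + (115/12 + (1/12)*(-12)) = -1486/9 + (115/12 - 1) = -1486/9 + 103/12 = -5635/36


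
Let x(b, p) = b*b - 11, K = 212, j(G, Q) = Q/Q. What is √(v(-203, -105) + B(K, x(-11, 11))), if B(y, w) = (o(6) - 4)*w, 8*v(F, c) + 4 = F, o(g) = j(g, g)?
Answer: I*√5694/4 ≈ 18.865*I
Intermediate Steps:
j(G, Q) = 1
o(g) = 1
v(F, c) = -½ + F/8
x(b, p) = -11 + b² (x(b, p) = b² - 11 = -11 + b²)
B(y, w) = -3*w (B(y, w) = (1 - 4)*w = -3*w)
√(v(-203, -105) + B(K, x(-11, 11))) = √((-½ + (⅛)*(-203)) - 3*(-11 + (-11)²)) = √((-½ - 203/8) - 3*(-11 + 121)) = √(-207/8 - 3*110) = √(-207/8 - 330) = √(-2847/8) = I*√5694/4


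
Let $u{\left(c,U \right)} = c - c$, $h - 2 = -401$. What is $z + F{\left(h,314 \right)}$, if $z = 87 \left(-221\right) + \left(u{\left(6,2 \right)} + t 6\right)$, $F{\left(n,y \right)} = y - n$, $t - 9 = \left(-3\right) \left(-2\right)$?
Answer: $-18424$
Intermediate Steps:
$h = -399$ ($h = 2 - 401 = -399$)
$t = 15$ ($t = 9 - -6 = 9 + 6 = 15$)
$u{\left(c,U \right)} = 0$
$z = -19137$ ($z = 87 \left(-221\right) + \left(0 + 15 \cdot 6\right) = -19227 + \left(0 + 90\right) = -19227 + 90 = -19137$)
$z + F{\left(h,314 \right)} = -19137 + \left(314 - -399\right) = -19137 + \left(314 + 399\right) = -19137 + 713 = -18424$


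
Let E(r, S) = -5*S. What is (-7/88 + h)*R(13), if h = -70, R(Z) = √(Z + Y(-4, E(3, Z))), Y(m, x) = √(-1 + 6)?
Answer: -6167*√(13 + √5)/88 ≈ -273.54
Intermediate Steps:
Y(m, x) = √5
R(Z) = √(Z + √5)
(-7/88 + h)*R(13) = (-7/88 - 70)*√(13 + √5) = -6167*√(13 + √5)/88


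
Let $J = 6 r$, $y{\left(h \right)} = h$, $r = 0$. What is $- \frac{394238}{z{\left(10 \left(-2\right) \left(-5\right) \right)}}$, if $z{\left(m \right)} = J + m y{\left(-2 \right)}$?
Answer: $\frac{197119}{100} \approx 1971.2$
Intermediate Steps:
$J = 0$ ($J = 6 \cdot 0 = 0$)
$z{\left(m \right)} = - 2 m$ ($z{\left(m \right)} = 0 + m \left(-2\right) = 0 - 2 m = - 2 m$)
$- \frac{394238}{z{\left(10 \left(-2\right) \left(-5\right) \right)}} = - \frac{394238}{\left(-2\right) 10 \left(-2\right) \left(-5\right)} = - \frac{394238}{\left(-2\right) \left(\left(-20\right) \left(-5\right)\right)} = - \frac{394238}{\left(-2\right) 100} = - \frac{394238}{-200} = \left(-394238\right) \left(- \frac{1}{200}\right) = \frac{197119}{100}$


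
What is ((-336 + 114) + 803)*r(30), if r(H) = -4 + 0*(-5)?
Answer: -2324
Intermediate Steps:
r(H) = -4 (r(H) = -4 + 0 = -4)
((-336 + 114) + 803)*r(30) = ((-336 + 114) + 803)*(-4) = (-222 + 803)*(-4) = 581*(-4) = -2324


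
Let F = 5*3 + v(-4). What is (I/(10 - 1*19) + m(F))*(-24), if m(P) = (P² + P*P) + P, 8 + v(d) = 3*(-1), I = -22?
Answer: -2768/3 ≈ -922.67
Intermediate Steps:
v(d) = -11 (v(d) = -8 + 3*(-1) = -8 - 3 = -11)
F = 4 (F = 5*3 - 11 = 15 - 11 = 4)
m(P) = P + 2*P² (m(P) = (P² + P²) + P = 2*P² + P = P + 2*P²)
(I/(10 - 1*19) + m(F))*(-24) = (-22/(10 - 1*19) + 4*(1 + 2*4))*(-24) = (-22/(10 - 19) + 4*(1 + 8))*(-24) = (-22/(-9) + 4*9)*(-24) = (-22*(-⅑) + 36)*(-24) = (22/9 + 36)*(-24) = (346/9)*(-24) = -2768/3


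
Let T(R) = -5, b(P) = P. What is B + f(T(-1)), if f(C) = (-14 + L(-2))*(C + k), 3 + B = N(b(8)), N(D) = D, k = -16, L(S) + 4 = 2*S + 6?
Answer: 341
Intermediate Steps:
L(S) = 2 + 2*S (L(S) = -4 + (2*S + 6) = -4 + (6 + 2*S) = 2 + 2*S)
B = 5 (B = -3 + 8 = 5)
f(C) = 256 - 16*C (f(C) = (-14 + (2 + 2*(-2)))*(C - 16) = (-14 + (2 - 4))*(-16 + C) = (-14 - 2)*(-16 + C) = -16*(-16 + C) = 256 - 16*C)
B + f(T(-1)) = 5 + (256 - 16*(-5)) = 5 + (256 + 80) = 5 + 336 = 341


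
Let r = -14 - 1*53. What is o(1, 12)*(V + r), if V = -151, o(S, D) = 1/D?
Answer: -109/6 ≈ -18.167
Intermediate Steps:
r = -67 (r = -14 - 53 = -67)
o(1, 12)*(V + r) = (-151 - 67)/12 = (1/12)*(-218) = -109/6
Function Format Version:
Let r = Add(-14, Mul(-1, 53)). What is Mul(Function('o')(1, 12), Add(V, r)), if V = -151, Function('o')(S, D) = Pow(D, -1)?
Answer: Rational(-109, 6) ≈ -18.167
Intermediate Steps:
r = -67 (r = Add(-14, -53) = -67)
Mul(Function('o')(1, 12), Add(V, r)) = Mul(Pow(12, -1), Add(-151, -67)) = Mul(Rational(1, 12), -218) = Rational(-109, 6)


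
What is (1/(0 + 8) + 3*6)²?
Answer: 21025/64 ≈ 328.52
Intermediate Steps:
(1/(0 + 8) + 3*6)² = (1/8 + 18)² = (⅛ + 18)² = (145/8)² = 21025/64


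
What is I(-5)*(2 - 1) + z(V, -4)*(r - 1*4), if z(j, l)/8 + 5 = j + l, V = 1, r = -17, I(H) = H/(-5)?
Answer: 1345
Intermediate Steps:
I(H) = -H/5 (I(H) = H*(-⅕) = -H/5)
z(j, l) = -40 + 8*j + 8*l (z(j, l) = -40 + 8*(j + l) = -40 + (8*j + 8*l) = -40 + 8*j + 8*l)
I(-5)*(2 - 1) + z(V, -4)*(r - 1*4) = (-⅕*(-5))*(2 - 1) + (-40 + 8*1 + 8*(-4))*(-17 - 1*4) = 1*1 + (-40 + 8 - 32)*(-17 - 4) = 1 - 64*(-21) = 1 + 1344 = 1345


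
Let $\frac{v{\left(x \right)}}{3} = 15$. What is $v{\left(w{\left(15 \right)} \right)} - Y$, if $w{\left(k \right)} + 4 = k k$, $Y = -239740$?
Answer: $239785$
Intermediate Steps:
$w{\left(k \right)} = -4 + k^{2}$ ($w{\left(k \right)} = -4 + k k = -4 + k^{2}$)
$v{\left(x \right)} = 45$ ($v{\left(x \right)} = 3 \cdot 15 = 45$)
$v{\left(w{\left(15 \right)} \right)} - Y = 45 - -239740 = 45 + 239740 = 239785$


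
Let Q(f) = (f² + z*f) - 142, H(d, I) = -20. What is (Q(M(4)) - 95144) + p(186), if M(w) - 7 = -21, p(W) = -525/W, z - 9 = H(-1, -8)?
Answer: -5886207/62 ≈ -94939.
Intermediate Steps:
z = -11 (z = 9 - 20 = -11)
M(w) = -14 (M(w) = 7 - 21 = -14)
Q(f) = -142 + f² - 11*f (Q(f) = (f² - 11*f) - 142 = -142 + f² - 11*f)
(Q(M(4)) - 95144) + p(186) = ((-142 + (-14)² - 11*(-14)) - 95144) - 525/186 = ((-142 + 196 + 154) - 95144) - 525*1/186 = (208 - 95144) - 175/62 = -94936 - 175/62 = -5886207/62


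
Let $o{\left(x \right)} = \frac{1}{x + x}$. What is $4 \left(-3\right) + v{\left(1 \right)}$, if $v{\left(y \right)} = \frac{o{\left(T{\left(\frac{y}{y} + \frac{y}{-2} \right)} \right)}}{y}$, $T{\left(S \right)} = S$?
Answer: $-11$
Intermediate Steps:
$o{\left(x \right)} = \frac{1}{2 x}$
$v{\left(y \right)} = \frac{1}{2 y \left(1 - \frac{y}{2}\right)}$ ($v{\left(y \right)} = \frac{\frac{1}{2} \frac{1}{\frac{y}{y} + \frac{y}{-2}}}{y} = \frac{\frac{1}{2} \frac{1}{1 + y \left(- \frac{1}{2}\right)}}{y} = \frac{\frac{1}{2} \frac{1}{1 - \frac{y}{2}}}{y} = \frac{1}{2 y \left(1 - \frac{y}{2}\right)}$)
$4 \left(-3\right) + v{\left(1 \right)} = 4 \left(-3\right) - \frac{1}{1 \left(-2 + 1\right)} = -12 - 1 \frac{1}{-1} = -12 - 1 \left(-1\right) = -12 + 1 = -11$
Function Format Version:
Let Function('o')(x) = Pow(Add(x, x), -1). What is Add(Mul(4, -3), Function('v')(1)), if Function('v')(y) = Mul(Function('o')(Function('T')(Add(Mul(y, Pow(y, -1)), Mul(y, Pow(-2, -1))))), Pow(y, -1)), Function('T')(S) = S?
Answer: -11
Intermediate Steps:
Function('o')(x) = Mul(Rational(1, 2), Pow(x, -1)) (Function('o')(x) = Pow(Mul(2, x), -1) = Mul(Rational(1, 2), Pow(x, -1)))
Function('v')(y) = Mul(Rational(1, 2), Pow(y, -1), Pow(Add(1, Mul(Rational(-1, 2), y)), -1)) (Function('v')(y) = Mul(Mul(Rational(1, 2), Pow(Add(Mul(y, Pow(y, -1)), Mul(y, Pow(-2, -1))), -1)), Pow(y, -1)) = Mul(Mul(Rational(1, 2), Pow(Add(1, Mul(y, Rational(-1, 2))), -1)), Pow(y, -1)) = Mul(Mul(Rational(1, 2), Pow(Add(1, Mul(Rational(-1, 2), y)), -1)), Pow(y, -1)) = Mul(Rational(1, 2), Pow(y, -1), Pow(Add(1, Mul(Rational(-1, 2), y)), -1)))
Add(Mul(4, -3), Function('v')(1)) = Add(Mul(4, -3), Mul(-1, Pow(1, -1), Pow(Add(-2, 1), -1))) = Add(-12, Mul(-1, 1, Pow(-1, -1))) = Add(-12, Mul(-1, 1, -1)) = Add(-12, 1) = -11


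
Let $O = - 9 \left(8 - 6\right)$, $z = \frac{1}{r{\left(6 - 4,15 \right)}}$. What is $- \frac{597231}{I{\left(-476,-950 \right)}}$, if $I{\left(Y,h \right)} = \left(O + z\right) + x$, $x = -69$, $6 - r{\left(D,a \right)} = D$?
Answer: $\frac{2388924}{347} \approx 6884.5$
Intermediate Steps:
$r{\left(D,a \right)} = 6 - D$
$z = \frac{1}{4}$ ($z = \frac{1}{6 - \left(6 - 4\right)} = \frac{1}{6 - 2} = \frac{1}{4} \approx 0.25$)
$O = -18$ ($O = \left(-9\right) 2 = -18$)
$I{\left(Y,h \right)} = - \frac{347}{4}$ ($I{\left(Y,h \right)} = \left(-18 + \frac{1}{4}\right) - 69 = - \frac{71}{4} - 69 = - \frac{347}{4}$)
$- \frac{597231}{I{\left(-476,-950 \right)}} = - \frac{597231}{- \frac{347}{4}} = \left(-597231\right) \left(- \frac{4}{347}\right) = \frac{2388924}{347}$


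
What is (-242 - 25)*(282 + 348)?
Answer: -168210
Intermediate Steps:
(-242 - 25)*(282 + 348) = -267*630 = -168210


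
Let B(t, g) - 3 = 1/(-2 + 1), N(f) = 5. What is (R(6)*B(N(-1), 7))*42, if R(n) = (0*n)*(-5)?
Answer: 0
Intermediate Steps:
R(n) = 0 (R(n) = 0*(-5) = 0)
B(t, g) = 2 (B(t, g) = 3 + 1/(-2 + 1) = 3 + 1/(-1) = 3 - 1 = 2)
(R(6)*B(N(-1), 7))*42 = (0*2)*42 = 0*42 = 0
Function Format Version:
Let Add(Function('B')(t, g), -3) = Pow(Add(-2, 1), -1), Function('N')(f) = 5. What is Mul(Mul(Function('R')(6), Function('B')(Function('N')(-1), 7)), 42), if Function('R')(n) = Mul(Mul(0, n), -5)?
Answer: 0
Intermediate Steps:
Function('R')(n) = 0 (Function('R')(n) = Mul(0, -5) = 0)
Function('B')(t, g) = 2 (Function('B')(t, g) = Add(3, Pow(Add(-2, 1), -1)) = Add(3, Pow(-1, -1)) = Add(3, -1) = 2)
Mul(Mul(Function('R')(6), Function('B')(Function('N')(-1), 7)), 42) = Mul(Mul(0, 2), 42) = Mul(0, 42) = 0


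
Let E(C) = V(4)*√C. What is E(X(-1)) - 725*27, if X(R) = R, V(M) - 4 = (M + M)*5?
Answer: -19575 + 44*I ≈ -19575.0 + 44.0*I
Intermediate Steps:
V(M) = 4 + 10*M (V(M) = 4 + (M + M)*5 = 4 + (2*M)*5 = 4 + 10*M)
E(C) = 44*√C (E(C) = (4 + 10*4)*√C = (4 + 40)*√C = 44*√C)
E(X(-1)) - 725*27 = 44*√(-1) - 725*27 = 44*I - 145*135 = 44*I - 19575 = -19575 + 44*I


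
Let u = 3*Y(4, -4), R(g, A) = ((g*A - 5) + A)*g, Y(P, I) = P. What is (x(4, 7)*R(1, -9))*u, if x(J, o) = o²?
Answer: -13524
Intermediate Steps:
R(g, A) = g*(-5 + A + A*g) (R(g, A) = ((A*g - 5) + A)*g = ((-5 + A*g) + A)*g = (-5 + A + A*g)*g = g*(-5 + A + A*g))
u = 12 (u = 3*4 = 12)
(x(4, 7)*R(1, -9))*u = (7²*(1*(-5 - 9 - 9*1)))*12 = (49*(1*(-5 - 9 - 9)))*12 = (49*(1*(-23)))*12 = (49*(-23))*12 = -1127*12 = -13524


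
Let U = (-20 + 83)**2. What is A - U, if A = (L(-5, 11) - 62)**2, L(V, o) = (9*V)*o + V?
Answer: 311875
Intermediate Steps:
U = 3969 (U = 63**2 = 3969)
L(V, o) = V + 9*V*o (L(V, o) = 9*V*o + V = V + 9*V*o)
A = 315844 (A = (-5*(1 + 9*11) - 62)**2 = (-5*(1 + 99) - 62)**2 = (-5*100 - 62)**2 = (-500 - 62)**2 = (-562)**2 = 315844)
A - U = 315844 - 1*3969 = 315844 - 3969 = 311875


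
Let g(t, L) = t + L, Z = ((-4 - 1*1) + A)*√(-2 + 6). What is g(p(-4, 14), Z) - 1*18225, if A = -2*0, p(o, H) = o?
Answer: -18239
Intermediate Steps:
A = 0
Z = -10 (Z = ((-4 - 1*1) + 0)*√(-2 + 6) = ((-4 - 1) + 0)*√4 = (-5 + 0)*2 = -5*2 = -10)
g(t, L) = L + t
g(p(-4, 14), Z) - 1*18225 = (-10 - 4) - 1*18225 = -14 - 18225 = -18239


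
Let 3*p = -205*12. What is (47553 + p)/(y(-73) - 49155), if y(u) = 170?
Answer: -46733/48985 ≈ -0.95403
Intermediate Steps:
p = -820 (p = (-205*12)/3 = (1/3)*(-2460) = -820)
(47553 + p)/(y(-73) - 49155) = (47553 - 820)/(170 - 49155) = 46733/(-48985) = 46733*(-1/48985) = -46733/48985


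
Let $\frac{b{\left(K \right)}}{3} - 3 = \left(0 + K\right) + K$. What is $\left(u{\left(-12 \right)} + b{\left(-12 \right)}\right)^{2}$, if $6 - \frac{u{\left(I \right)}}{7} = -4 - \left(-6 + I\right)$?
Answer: $14161$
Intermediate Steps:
$b{\left(K \right)} = 9 + 6 K$ ($b{\left(K \right)} = 9 + 3 \left(\left(0 + K\right) + K\right) = 9 + 3 \left(K + K\right) = 9 + 3 \cdot 2 K = 9 + 6 K$)
$u{\left(I \right)} = 28 + 7 I$ ($u{\left(I \right)} = 42 - 7 \left(-4 - \left(-6 + I\right)\right) = 42 - 7 \left(2 - I\right) = 42 + \left(-14 + 7 I\right) = 28 + 7 I$)
$\left(u{\left(-12 \right)} + b{\left(-12 \right)}\right)^{2} = \left(\left(28 + 7 \left(-12\right)\right) + \left(9 + 6 \left(-12\right)\right)\right)^{2} = \left(\left(28 - 84\right) + \left(9 - 72\right)\right)^{2} = \left(-56 - 63\right)^{2} = \left(-119\right)^{2} = 14161$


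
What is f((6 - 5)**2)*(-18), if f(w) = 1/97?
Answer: -18/97 ≈ -0.18557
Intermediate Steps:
f(w) = 1/97
f((6 - 5)**2)*(-18) = (1/97)*(-18) = -18/97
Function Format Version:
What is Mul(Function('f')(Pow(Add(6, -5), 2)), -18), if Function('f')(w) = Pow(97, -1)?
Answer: Rational(-18, 97) ≈ -0.18557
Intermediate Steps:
Function('f')(w) = Rational(1, 97)
Mul(Function('f')(Pow(Add(6, -5), 2)), -18) = Mul(Rational(1, 97), -18) = Rational(-18, 97)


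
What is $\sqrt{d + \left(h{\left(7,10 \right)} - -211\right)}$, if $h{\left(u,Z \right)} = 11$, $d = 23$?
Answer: $7 \sqrt{5} \approx 15.652$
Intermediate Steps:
$\sqrt{d + \left(h{\left(7,10 \right)} - -211\right)} = \sqrt{23 + \left(11 - -211\right)} = \sqrt{23 + \left(11 + 211\right)} = \sqrt{23 + 222} = \sqrt{245} = 7 \sqrt{5}$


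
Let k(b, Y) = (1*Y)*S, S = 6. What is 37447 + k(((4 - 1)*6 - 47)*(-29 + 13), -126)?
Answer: 36691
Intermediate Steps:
k(b, Y) = 6*Y (k(b, Y) = (1*Y)*6 = Y*6 = 6*Y)
37447 + k(((4 - 1)*6 - 47)*(-29 + 13), -126) = 37447 + 6*(-126) = 37447 - 756 = 36691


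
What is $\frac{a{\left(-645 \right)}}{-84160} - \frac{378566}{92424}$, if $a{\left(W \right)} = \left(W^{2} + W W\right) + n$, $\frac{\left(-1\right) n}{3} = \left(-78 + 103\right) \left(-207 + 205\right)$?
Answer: $- \frac{339923023}{24307512} \approx -13.984$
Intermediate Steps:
$n = 150$ ($n = - 3 \left(-78 + 103\right) \left(-207 + 205\right) = - 3 \cdot 25 \left(-2\right) = \left(-3\right) \left(-50\right) = 150$)
$a{\left(W \right)} = 150 + 2 W^{2}$ ($a{\left(W \right)} = \left(W^{2} + W W\right) + 150 = \left(W^{2} + W^{2}\right) + 150 = 2 W^{2} + 150 = 150 + 2 W^{2}$)
$\frac{a{\left(-645 \right)}}{-84160} - \frac{378566}{92424} = \frac{150 + 2 \left(-645\right)^{2}}{-84160} - \frac{378566}{92424} = \left(150 + 2 \cdot 416025\right) \left(- \frac{1}{84160}\right) - \frac{189283}{46212} = \left(150 + 832050\right) \left(- \frac{1}{84160}\right) - \frac{189283}{46212} = 832200 \left(- \frac{1}{84160}\right) - \frac{189283}{46212} = - \frac{20805}{2104} - \frac{189283}{46212} = - \frac{339923023}{24307512}$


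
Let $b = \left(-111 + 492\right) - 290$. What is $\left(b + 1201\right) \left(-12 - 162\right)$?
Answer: $-224808$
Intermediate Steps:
$b = 91$ ($b = 381 - 290 = 91$)
$\left(b + 1201\right) \left(-12 - 162\right) = \left(91 + 1201\right) \left(-12 - 162\right) = 1292 \left(-12 - 162\right) = 1292 \left(-174\right) = -224808$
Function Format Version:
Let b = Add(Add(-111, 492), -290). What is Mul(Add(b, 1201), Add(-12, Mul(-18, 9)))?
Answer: -224808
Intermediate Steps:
b = 91 (b = Add(381, -290) = 91)
Mul(Add(b, 1201), Add(-12, Mul(-18, 9))) = Mul(Add(91, 1201), Add(-12, Mul(-18, 9))) = Mul(1292, Add(-12, -162)) = Mul(1292, -174) = -224808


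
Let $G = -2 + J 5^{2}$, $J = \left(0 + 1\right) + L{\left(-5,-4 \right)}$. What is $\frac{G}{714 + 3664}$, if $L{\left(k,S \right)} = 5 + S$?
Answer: $\frac{24}{2189} \approx 0.010964$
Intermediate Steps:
$J = 2$ ($J = \left(0 + 1\right) + \left(5 - 4\right) = 1 + 1 = 2$)
$G = 48$ ($G = -2 + 2 \cdot 5^{2} = -2 + 2 \cdot 25 = -2 + 50 = 48$)
$\frac{G}{714 + 3664} = \frac{1}{714 + 3664} \cdot 48 = \frac{1}{4378} \cdot 48 = \frac{24}{2189}$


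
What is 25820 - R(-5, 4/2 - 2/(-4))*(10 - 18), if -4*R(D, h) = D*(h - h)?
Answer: 25820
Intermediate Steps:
R(D, h) = 0 (R(D, h) = -D*(h - h)/4 = -D*0/4 = -¼*0 = 0)
25820 - R(-5, 4/2 - 2/(-4))*(10 - 18) = 25820 - 0*(10 - 18) = 25820 - 0*(-8) = 25820 - 1*0 = 25820 + 0 = 25820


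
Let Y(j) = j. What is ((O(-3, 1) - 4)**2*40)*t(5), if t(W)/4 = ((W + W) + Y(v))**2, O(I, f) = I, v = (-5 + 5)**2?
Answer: 784000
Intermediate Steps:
v = 0 (v = 0**2 = 0)
t(W) = 16*W**2 (t(W) = 4*((W + W) + 0)**2 = 4*(2*W + 0)**2 = 4*(2*W)**2 = 4*(4*W**2) = 16*W**2)
((O(-3, 1) - 4)**2*40)*t(5) = ((-3 - 4)**2*40)*(16*5**2) = ((-7)**2*40)*(16*25) = (49*40)*400 = 1960*400 = 784000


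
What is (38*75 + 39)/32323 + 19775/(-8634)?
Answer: -614243699/279076782 ≈ -2.2010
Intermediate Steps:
(38*75 + 39)/32323 + 19775/(-8634) = (2850 + 39)*(1/32323) + 19775*(-1/8634) = 2889*(1/32323) - 19775/8634 = 2889/32323 - 19775/8634 = -614243699/279076782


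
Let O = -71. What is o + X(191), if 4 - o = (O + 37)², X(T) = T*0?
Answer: -1152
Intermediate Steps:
X(T) = 0
o = -1152 (o = 4 - (-71 + 37)² = 4 - 1*(-34)² = 4 - 1*1156 = 4 - 1156 = -1152)
o + X(191) = -1152 + 0 = -1152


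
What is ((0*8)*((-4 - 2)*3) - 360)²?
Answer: 129600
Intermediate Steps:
((0*8)*((-4 - 2)*3) - 360)² = (0*(-6*3) - 360)² = (0*(-18) - 360)² = (0 - 360)² = (-360)² = 129600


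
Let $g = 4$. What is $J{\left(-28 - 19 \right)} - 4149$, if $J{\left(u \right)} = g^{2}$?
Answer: $-4133$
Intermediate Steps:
$J{\left(u \right)} = 16$ ($J{\left(u \right)} = 4^{2} = 16$)
$J{\left(-28 - 19 \right)} - 4149 = 16 - 4149 = -4133$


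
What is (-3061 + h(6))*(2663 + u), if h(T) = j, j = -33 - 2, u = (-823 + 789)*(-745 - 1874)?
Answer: -283931064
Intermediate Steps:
u = 89046 (u = -34*(-2619) = 89046)
j = -35
h(T) = -35
(-3061 + h(6))*(2663 + u) = (-3061 - 35)*(2663 + 89046) = -3096*91709 = -283931064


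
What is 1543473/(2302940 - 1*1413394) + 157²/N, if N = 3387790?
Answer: 187531743358/107628394405 ≈ 1.7424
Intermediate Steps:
1543473/(2302940 - 1*1413394) + 157²/N = 1543473/(2302940 - 1*1413394) + 157²/3387790 = 1543473/(2302940 - 1413394) + 24649*(1/3387790) = 1543473/889546 + 24649/3387790 = 187531743358/107628394405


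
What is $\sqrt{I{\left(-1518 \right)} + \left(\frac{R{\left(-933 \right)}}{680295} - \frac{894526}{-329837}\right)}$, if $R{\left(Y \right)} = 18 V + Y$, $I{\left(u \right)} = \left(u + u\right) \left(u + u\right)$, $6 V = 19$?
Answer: $\frac{\sqrt{51564932575497743618278038130}}{74795487305} \approx 3036.0$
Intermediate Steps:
$V = \frac{19}{6}$ ($V = \frac{1}{6} \cdot 19 = \frac{19}{6} \approx 3.1667$)
$I{\left(u \right)} = 4 u^{2}$ ($I{\left(u \right)} = 2 u 2 u = 4 u^{2}$)
$R{\left(Y \right)} = 57 + Y$ ($R{\left(Y \right)} = 18 \cdot \frac{19}{6} + Y = 57 + Y$)
$\sqrt{I{\left(-1518 \right)} + \left(\frac{R{\left(-933 \right)}}{680295} - \frac{894526}{-329837}\right)} = \sqrt{4 \left(-1518\right)^{2} + \left(\frac{57 - 933}{680295} - \frac{894526}{-329837}\right)} = \sqrt{4 \cdot 2304324 - - \frac{202750875986}{74795487305}} = \sqrt{9217296 + \left(- \frac{292}{226765} + \frac{894526}{329837}\right)} = \sqrt{9217296 + \frac{202750875986}{74795487305}} = \sqrt{\frac{689412348705303266}{74795487305}} = \frac{\sqrt{51564932575497743618278038130}}{74795487305}$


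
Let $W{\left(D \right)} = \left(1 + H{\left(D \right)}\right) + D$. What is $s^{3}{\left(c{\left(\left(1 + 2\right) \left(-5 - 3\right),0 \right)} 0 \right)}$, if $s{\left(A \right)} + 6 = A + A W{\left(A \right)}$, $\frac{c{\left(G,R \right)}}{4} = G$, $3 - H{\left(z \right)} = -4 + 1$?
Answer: $-216$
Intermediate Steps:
$H{\left(z \right)} = 6$ ($H{\left(z \right)} = 3 - \left(-4 + 1\right) = 3 - -3 = 3 + 3 = 6$)
$c{\left(G,R \right)} = 4 G$
$W{\left(D \right)} = 7 + D$ ($W{\left(D \right)} = \left(1 + 6\right) + D = 7 + D$)
$s{\left(A \right)} = -6 + A + A \left(7 + A\right)$ ($s{\left(A \right)} = -6 + \left(A + A \left(7 + A\right)\right) = -6 + A + A \left(7 + A\right)$)
$s^{3}{\left(c{\left(\left(1 + 2\right) \left(-5 - 3\right),0 \right)} 0 \right)} = \left(-6 + 4 \left(1 + 2\right) \left(-5 - 3\right) 0 + 4 \left(1 + 2\right) \left(-5 - 3\right) 0 \left(7 + 4 \left(1 + 2\right) \left(-5 - 3\right) 0\right)\right)^{3} = \left(-6 + 4 \cdot 3 \left(-8\right) 0 + 4 \cdot 3 \left(-8\right) 0 \left(7 + 4 \cdot 3 \left(-8\right) 0\right)\right)^{3} = \left(-6 + 4 \left(-24\right) 0 + 4 \left(-24\right) 0 \left(7 + 4 \left(-24\right) 0\right)\right)^{3} = \left(-6 - 0 + \left(-96\right) 0 \left(7 - 0\right)\right)^{3} = \left(-6 + 0 + 0 \left(7 + 0\right)\right)^{3} = \left(-6 + 0 + 0 \cdot 7\right)^{3} = \left(-6 + 0 + 0\right)^{3} = \left(-6\right)^{3} = -216$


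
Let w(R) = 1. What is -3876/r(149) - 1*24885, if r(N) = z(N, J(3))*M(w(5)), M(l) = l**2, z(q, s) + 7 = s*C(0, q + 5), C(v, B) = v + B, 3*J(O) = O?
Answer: -1220657/49 ≈ -24911.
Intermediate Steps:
J(O) = O/3
C(v, B) = B + v
z(q, s) = -7 + s*(5 + q) (z(q, s) = -7 + s*((q + 5) + 0) = -7 + s*((5 + q) + 0) = -7 + s*(5 + q))
r(N) = -2 + N (r(N) = (-7 + ((1/3)*3)*(5 + N))*1**2 = (-7 + 1*(5 + N))*1 = (-7 + (5 + N))*1 = (-2 + N)*1 = -2 + N)
-3876/r(149) - 1*24885 = -3876/(-2 + 149) - 1*24885 = -3876/147 - 24885 = -3876*1/147 - 24885 = -1292/49 - 24885 = -1220657/49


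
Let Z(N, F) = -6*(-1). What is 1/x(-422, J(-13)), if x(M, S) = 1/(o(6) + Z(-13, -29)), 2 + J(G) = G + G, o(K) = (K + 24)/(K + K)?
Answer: 17/2 ≈ 8.5000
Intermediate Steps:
Z(N, F) = 6
o(K) = (24 + K)/(2*K) (o(K) = (24 + K)/((2*K)) = (24 + K)*(1/(2*K)) = (24 + K)/(2*K))
J(G) = -2 + 2*G (J(G) = -2 + (G + G) = -2 + 2*G)
x(M, S) = 2/17 (x(M, S) = 1/((½)*(24 + 6)/6 + 6) = 1/((½)*(⅙)*30 + 6) = 1/(5/2 + 6) = 1/(17/2) = 2/17)
1/x(-422, J(-13)) = 1/(2/17) = 17/2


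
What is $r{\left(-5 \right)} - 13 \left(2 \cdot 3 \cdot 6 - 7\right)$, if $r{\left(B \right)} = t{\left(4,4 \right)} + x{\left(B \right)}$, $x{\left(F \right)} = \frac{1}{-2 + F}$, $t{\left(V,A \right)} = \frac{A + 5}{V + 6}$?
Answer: $- \frac{26337}{70} \approx -376.24$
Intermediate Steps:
$t{\left(V,A \right)} = \frac{5 + A}{6 + V}$
$r{\left(B \right)} = \frac{9}{10} + \frac{1}{-2 + B}$ ($r{\left(B \right)} = \frac{5 + 4}{6 + 4} + \frac{1}{-2 + B} = \frac{1}{10} \cdot 9 + \frac{1}{-2 + B} = \frac{9}{10} + \frac{1}{-2 + B}$)
$r{\left(-5 \right)} - 13 \left(2 \cdot 3 \cdot 6 - 7\right) = \frac{-8 + 9 \left(-5\right)}{10 \left(-2 - 5\right)} - 13 \left(2 \cdot 3 \cdot 6 - 7\right) = \frac{-8 - 45}{10 \left(-7\right)} - 13 \left(6 \cdot 6 - 7\right) = \frac{1}{10} \left(- \frac{1}{7}\right) \left(-53\right) - 13 \left(36 - 7\right) = \frac{53}{70} - 377 = - \frac{26337}{70}$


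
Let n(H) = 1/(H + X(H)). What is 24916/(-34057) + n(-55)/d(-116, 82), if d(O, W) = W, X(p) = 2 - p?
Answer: -4052167/5585348 ≈ -0.72550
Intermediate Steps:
n(H) = ½ (n(H) = 1/(H + (2 - H)) = 1/2 = ½)
24916/(-34057) + n(-55)/d(-116, 82) = 24916/(-34057) + (½)/82 = 24916*(-1/34057) + (½)*(1/82) = -24916/34057 + 1/164 = -4052167/5585348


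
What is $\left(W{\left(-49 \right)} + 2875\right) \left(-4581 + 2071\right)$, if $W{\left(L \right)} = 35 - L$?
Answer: $-7427090$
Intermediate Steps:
$\left(W{\left(-49 \right)} + 2875\right) \left(-4581 + 2071\right) = \left(\left(35 - -49\right) + 2875\right) \left(-4581 + 2071\right) = \left(\left(35 + 49\right) + 2875\right) \left(-2510\right) = \left(84 + 2875\right) \left(-2510\right) = 2959 \left(-2510\right) = -7427090$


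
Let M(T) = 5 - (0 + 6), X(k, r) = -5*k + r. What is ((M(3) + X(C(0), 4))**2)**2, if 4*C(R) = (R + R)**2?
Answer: 81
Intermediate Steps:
C(R) = R**2 (C(R) = (R + R)**2/4 = (2*R)**2/4 = (4*R**2)/4 = R**2)
X(k, r) = r - 5*k
M(T) = -1 (M(T) = 5 - 1*6 = 5 - 6 = -1)
((M(3) + X(C(0), 4))**2)**2 = ((-1 + (4 - 5*0**2))**2)**2 = ((-1 + (4 - 5*0))**2)**2 = ((-1 + (4 + 0))**2)**2 = ((-1 + 4)**2)**2 = (3**2)**2 = 9**2 = 81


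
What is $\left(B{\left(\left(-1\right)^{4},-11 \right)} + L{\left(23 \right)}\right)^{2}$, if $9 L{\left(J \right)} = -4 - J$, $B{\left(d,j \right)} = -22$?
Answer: $625$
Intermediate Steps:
$L{\left(J \right)} = - \frac{4}{9} - \frac{J}{9}$ ($L{\left(J \right)} = \frac{-4 - J}{9} = - \frac{4}{9} - \frac{J}{9}$)
$\left(B{\left(\left(-1\right)^{4},-11 \right)} + L{\left(23 \right)}\right)^{2} = \left(-22 - 3\right)^{2} = \left(-25\right)^{2} = 625$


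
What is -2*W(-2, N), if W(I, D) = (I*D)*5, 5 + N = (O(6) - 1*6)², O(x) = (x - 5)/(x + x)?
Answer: 21605/36 ≈ 600.14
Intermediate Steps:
O(x) = (-5 + x)/(2*x) (O(x) = (-5 + x)/((2*x)) = (-5 + x)*(1/(2*x)) = (-5 + x)/(2*x))
N = 4321/144 (N = -5 + ((½)*(-5 + 6)/6 - 1*6)² = -5 + ((½)*(⅙)*1 - 6)² = -5 + (1/12 - 6)² = -5 + (-71/12)² = -5 + 5041/144 = 4321/144 ≈ 30.007)
W(I, D) = 5*D*I (W(I, D) = (D*I)*5 = 5*D*I)
-2*W(-2, N) = -10*4321*(-2)/144 = -2*(-21605/72) = 21605/36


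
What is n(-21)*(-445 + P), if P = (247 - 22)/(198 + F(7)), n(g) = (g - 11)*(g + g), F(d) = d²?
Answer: -147423360/247 ≈ -5.9686e+5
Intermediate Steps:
n(g) = 2*g*(-11 + g) (n(g) = (-11 + g)*(2*g) = 2*g*(-11 + g))
P = 225/247 (P = (247 - 22)/(198 + 7²) = 225/(198 + 49) = 225/247 ≈ 0.91093)
n(-21)*(-445 + P) = (2*(-21)*(-11 - 21))*(-445 + 225/247) = (2*(-21)*(-32))*(-109690/247) = 1344*(-109690/247) = -147423360/247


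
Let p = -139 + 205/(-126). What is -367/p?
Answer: 46242/17719 ≈ 2.6097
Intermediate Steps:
p = -17719/126 (p = -139 + 205*(-1/126) = -139 - 205/126 = -17719/126 ≈ -140.63)
-367/p = -367/(-17719/126) = -367*(-126/17719) = 46242/17719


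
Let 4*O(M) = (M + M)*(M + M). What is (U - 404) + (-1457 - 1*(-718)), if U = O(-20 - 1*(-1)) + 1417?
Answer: 635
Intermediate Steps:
O(M) = M**2 (O(M) = ((M + M)*(M + M))/4 = ((2*M)*(2*M))/4 = (4*M**2)/4 = M**2)
U = 1778 (U = (-20 - 1*(-1))**2 + 1417 = (-20 + 1)**2 + 1417 = (-19)**2 + 1417 = 361 + 1417 = 1778)
(U - 404) + (-1457 - 1*(-718)) = (1778 - 404) + (-1457 - 1*(-718)) = 1374 + (-1457 + 718) = 1374 - 739 = 635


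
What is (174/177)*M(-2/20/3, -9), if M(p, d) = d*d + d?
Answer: 4176/59 ≈ 70.780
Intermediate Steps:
M(p, d) = d + d**2 (M(p, d) = d**2 + d = d + d**2)
(174/177)*M(-2/20/3, -9) = (174/177)*(-9*(1 - 9)) = (174*(1/177))*(-9*(-8)) = (58/59)*72 = 4176/59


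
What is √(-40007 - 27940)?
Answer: I*√67947 ≈ 260.67*I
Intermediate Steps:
√(-40007 - 27940) = √(-67947) = I*√67947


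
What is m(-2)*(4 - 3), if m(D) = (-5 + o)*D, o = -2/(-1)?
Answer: 6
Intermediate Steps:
o = 2 (o = -2*(-1) = 2)
m(D) = -3*D (m(D) = (-5 + 2)*D = -3*D)
m(-2)*(4 - 3) = (-3*(-2))*(4 - 3) = 6*1 = 6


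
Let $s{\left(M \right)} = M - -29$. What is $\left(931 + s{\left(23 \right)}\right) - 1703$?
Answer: $-720$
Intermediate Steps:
$s{\left(M \right)} = 29 + M$ ($s{\left(M \right)} = M + 29 = 29 + M$)
$\left(931 + s{\left(23 \right)}\right) - 1703 = \left(931 + \left(29 + 23\right)\right) - 1703 = \left(931 + 52\right) - 1703 = 983 - 1703 = -720$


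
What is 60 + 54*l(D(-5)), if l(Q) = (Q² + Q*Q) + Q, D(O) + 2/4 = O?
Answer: 3030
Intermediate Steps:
D(O) = -½ + O
l(Q) = Q + 2*Q² (l(Q) = (Q² + Q²) + Q = 2*Q² + Q = Q + 2*Q²)
60 + 54*l(D(-5)) = 60 + 54*((-½ - 5)*(1 + 2*(-½ - 5))) = 60 + 54*(-11*(1 + 2*(-11/2))/2) = 60 + 54*(-11*(1 - 11)/2) = 60 + 54*(-11/2*(-10)) = 60 + 54*55 = 60 + 2970 = 3030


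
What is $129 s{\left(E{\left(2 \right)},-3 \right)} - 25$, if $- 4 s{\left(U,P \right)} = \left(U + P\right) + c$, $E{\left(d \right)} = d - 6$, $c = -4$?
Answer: $\frac{1319}{4} \approx 329.75$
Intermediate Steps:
$E{\left(d \right)} = -6 + d$ ($E{\left(d \right)} = d - 6 = -6 + d$)
$s{\left(U,P \right)} = 1 - \frac{P}{4} - \frac{U}{4}$ ($s{\left(U,P \right)} = - \frac{\left(U + P\right) - 4}{4} = - \frac{\left(P + U\right) - 4}{4} = - \frac{-4 + P + U}{4} = 1 - \frac{P}{4} - \frac{U}{4}$)
$129 s{\left(E{\left(2 \right)},-3 \right)} - 25 = 129 \left(1 - - \frac{3}{4} - \frac{-6 + 2}{4}\right) - 25 = 129 \left(1 + \frac{3}{4} - -1\right) - 25 = 129 \left(1 + \frac{3}{4} + 1\right) - 25 = 129 \cdot \frac{11}{4} - 25 = \frac{1419}{4} - 25 = \frac{1319}{4}$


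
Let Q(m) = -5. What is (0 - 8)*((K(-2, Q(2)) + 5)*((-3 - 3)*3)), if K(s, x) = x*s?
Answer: 2160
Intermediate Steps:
K(s, x) = s*x
(0 - 8)*((K(-2, Q(2)) + 5)*((-3 - 3)*3)) = (0 - 8)*((-2*(-5) + 5)*((-3 - 3)*3)) = -8*(10 + 5)*(-6*3) = -120*(-18) = -8*(-270) = 2160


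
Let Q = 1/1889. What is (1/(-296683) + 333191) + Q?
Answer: 186731627495511/560434187 ≈ 3.3319e+5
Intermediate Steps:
Q = 1/1889 ≈ 0.00052938
(1/(-296683) + 333191) + Q = (1/(-296683) + 333191) + 1/1889 = (-1/296683 + 333191) + 1/1889 = 98852105452/296683 + 1/1889 = 186731627495511/560434187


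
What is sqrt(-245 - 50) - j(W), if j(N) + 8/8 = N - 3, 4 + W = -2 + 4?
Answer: 6 + I*sqrt(295) ≈ 6.0 + 17.176*I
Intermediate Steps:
W = -2 (W = -4 + (-2 + 4) = -4 + 2 = -2)
j(N) = -4 + N (j(N) = -1 + (N - 3) = -1 + (-3 + N) = -4 + N)
sqrt(-245 - 50) - j(W) = sqrt(-245 - 50) - (-4 - 2) = sqrt(-295) - 1*(-6) = I*sqrt(295) + 6 = 6 + I*sqrt(295)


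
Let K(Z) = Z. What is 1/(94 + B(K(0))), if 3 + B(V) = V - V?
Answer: 1/91 ≈ 0.010989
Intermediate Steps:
B(V) = -3 (B(V) = -3 + (V - V) = -3 + 0 = -3)
1/(94 + B(K(0))) = 1/(94 - 3) = 1/91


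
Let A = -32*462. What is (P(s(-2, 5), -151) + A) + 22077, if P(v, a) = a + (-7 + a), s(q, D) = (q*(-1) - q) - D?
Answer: 6984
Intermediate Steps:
A = -14784
s(q, D) = -D - 2*q (s(q, D) = (-q - q) - D = -2*q - D = -D - 2*q)
P(v, a) = -7 + 2*a
(P(s(-2, 5), -151) + A) + 22077 = ((-7 + 2*(-151)) - 14784) + 22077 = ((-7 - 302) - 14784) + 22077 = (-309 - 14784) + 22077 = -15093 + 22077 = 6984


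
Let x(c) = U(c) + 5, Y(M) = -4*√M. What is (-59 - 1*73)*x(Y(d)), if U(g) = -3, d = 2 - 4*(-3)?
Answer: -264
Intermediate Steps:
d = 14 (d = 2 + 12 = 14)
x(c) = 2 (x(c) = -3 + 5 = 2)
(-59 - 1*73)*x(Y(d)) = (-59 - 1*73)*2 = (-59 - 73)*2 = -132*2 = -264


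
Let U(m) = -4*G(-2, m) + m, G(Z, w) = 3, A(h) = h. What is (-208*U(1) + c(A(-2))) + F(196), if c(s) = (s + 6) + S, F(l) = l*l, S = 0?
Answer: 40708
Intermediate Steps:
U(m) = -12 + m (U(m) = -4*3 + m = -12 + m)
F(l) = l**2
c(s) = 6 + s (c(s) = (s + 6) + 0 = (6 + s) + 0 = 6 + s)
(-208*U(1) + c(A(-2))) + F(196) = (-208*(-12 + 1) + (6 - 2)) + 196**2 = (-208*(-11) + 4) + 38416 = (2288 + 4) + 38416 = 2292 + 38416 = 40708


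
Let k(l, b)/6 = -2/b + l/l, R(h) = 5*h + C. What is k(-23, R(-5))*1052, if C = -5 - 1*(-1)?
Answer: 195672/29 ≈ 6747.3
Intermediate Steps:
C = -4 (C = -5 + 1 = -4)
R(h) = -4 + 5*h (R(h) = 5*h - 4 = -4 + 5*h)
k(l, b) = 6 - 12/b (k(l, b) = 6*(-2/b + l/l) = 6*(-2/b + 1) = 6*(1 - 2/b) = 6 - 12/b)
k(-23, R(-5))*1052 = (6 - 12/(-4 + 5*(-5)))*1052 = (6 - 12/(-4 - 25))*1052 = (6 - 12/(-29))*1052 = (6 - 12*(-1/29))*1052 = (6 + 12/29)*1052 = (186/29)*1052 = 195672/29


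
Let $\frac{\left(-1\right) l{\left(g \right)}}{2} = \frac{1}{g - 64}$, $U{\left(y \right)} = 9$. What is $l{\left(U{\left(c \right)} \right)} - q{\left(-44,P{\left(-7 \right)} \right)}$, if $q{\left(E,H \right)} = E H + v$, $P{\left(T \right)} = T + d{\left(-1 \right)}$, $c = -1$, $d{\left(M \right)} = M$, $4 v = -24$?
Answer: $- \frac{19028}{55} \approx -345.96$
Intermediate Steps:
$v = -6$ ($v = \frac{1}{4} \left(-24\right) = -6$)
$P{\left(T \right)} = -1 + T$ ($P{\left(T \right)} = T - 1 = -1 + T$)
$q{\left(E,H \right)} = -6 + E H$ ($q{\left(E,H \right)} = E H - 6 = -6 + E H$)
$l{\left(g \right)} = - \frac{2}{-64 + g}$ ($l{\left(g \right)} = - \frac{2}{g - 64} = - \frac{2}{-64 + g}$)
$l{\left(U{\left(c \right)} \right)} - q{\left(-44,P{\left(-7 \right)} \right)} = - \frac{2}{-64 + 9} - \left(-6 - 44 \left(-1 - 7\right)\right) = - \frac{2}{-55} - \left(-6 - -352\right) = \left(-2\right) \left(- \frac{1}{55}\right) - \left(-6 + 352\right) = \frac{2}{55} - 346 = - \frac{19028}{55}$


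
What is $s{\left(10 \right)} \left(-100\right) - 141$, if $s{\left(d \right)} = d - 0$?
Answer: $-1141$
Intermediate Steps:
$s{\left(d \right)} = d$ ($s{\left(d \right)} = d + 0 = d$)
$s{\left(10 \right)} \left(-100\right) - 141 = 10 \left(-100\right) - 141 = -1000 - 141 = -1141$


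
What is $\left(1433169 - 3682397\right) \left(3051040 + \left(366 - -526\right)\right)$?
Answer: $-6864490908496$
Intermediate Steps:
$\left(1433169 - 3682397\right) \left(3051040 + \left(366 - -526\right)\right) = - 2249228 \left(3051040 + \left(366 + 526\right)\right) = - 2249228 \left(3051040 + 892\right) = \left(-2249228\right) 3051932 = -6864490908496$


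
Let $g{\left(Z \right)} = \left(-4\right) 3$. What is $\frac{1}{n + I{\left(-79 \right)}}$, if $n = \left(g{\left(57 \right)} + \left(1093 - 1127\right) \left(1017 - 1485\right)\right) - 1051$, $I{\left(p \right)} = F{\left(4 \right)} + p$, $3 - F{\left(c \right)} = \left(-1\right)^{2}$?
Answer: $\frac{1}{14772} \approx 6.7696 \cdot 10^{-5}$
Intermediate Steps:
$F{\left(c \right)} = 2$ ($F{\left(c \right)} = 3 - \left(-1\right)^{2} = 3 - 1 = 2$)
$I{\left(p \right)} = 2 + p$
$g{\left(Z \right)} = -12$
$n = 14849$ ($n = \left(-12 + \left(1093 - 1127\right) \left(1017 - 1485\right)\right) - 1051 = \left(-12 - -15912\right) - 1051 = \left(-12 + 15912\right) - 1051 = 15900 - 1051 = 14849$)
$\frac{1}{n + I{\left(-79 \right)}} = \frac{1}{14849 + \left(2 - 79\right)} = \frac{1}{14849 - 77} = \frac{1}{14772}$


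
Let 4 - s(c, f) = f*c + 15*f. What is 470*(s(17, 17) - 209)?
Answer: -352030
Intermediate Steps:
s(c, f) = 4 - 15*f - c*f (s(c, f) = 4 - (f*c + 15*f) = 4 - (c*f + 15*f) = 4 - (15*f + c*f) = 4 + (-15*f - c*f) = 4 - 15*f - c*f)
470*(s(17, 17) - 209) = 470*((4 - 15*17 - 1*17*17) - 209) = 470*((4 - 255 - 289) - 209) = 470*(-540 - 209) = 470*(-749) = -352030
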